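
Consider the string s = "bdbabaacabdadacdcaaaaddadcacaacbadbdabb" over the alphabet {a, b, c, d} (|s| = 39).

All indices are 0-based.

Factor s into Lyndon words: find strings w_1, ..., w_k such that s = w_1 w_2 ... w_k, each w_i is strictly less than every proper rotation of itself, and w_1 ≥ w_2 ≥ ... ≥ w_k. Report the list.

["bd", "b", "ab", "aacabdadacdc", "aaaaddadcacaacbadbdabb"]

emit factor 1: 'bd' (i=0, period=2)
emit factor 2: 'b' (i=2, period=1)
emit factor 3: 'ab' (i=3, period=2)
emit factor 4: 'aacabdadacdc' (i=5, period=12)
emit factor 5: 'aaaaddadcacaacbadbdabb' (i=17, period=22)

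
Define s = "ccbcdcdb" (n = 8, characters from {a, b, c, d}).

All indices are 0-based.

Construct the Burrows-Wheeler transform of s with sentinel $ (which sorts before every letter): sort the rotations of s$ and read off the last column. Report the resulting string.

bdcc$dbcc

rank  rotation   last
    0  $ccbcdcdb  b
    1  b$ccbcdcd  d
    2  bcdcdb$cc  c
    3  cbcdcdb$c  c
    4  ccbcdcdb$  $
    5  cdb$ccbcd  d
    6  cdcdb$ccb  b
    7  db$ccbcdc  c
    8  dcdb$ccbc  c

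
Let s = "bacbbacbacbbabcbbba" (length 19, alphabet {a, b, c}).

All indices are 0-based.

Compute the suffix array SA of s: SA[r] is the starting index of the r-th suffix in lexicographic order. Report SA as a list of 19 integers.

sorted suffixes:
  #0 SA[0]=18  'a'
  #1 SA[1]=12  'abcbbba'
  #2 SA[2]=5  'acbacbbabcbbba'
  #3 SA[3]=8  'acbbabcbbba'
  #4 SA[4]=1  'acbbacbacbbabcbbba'
  #5 SA[5]=17  'ba'
  #6 SA[6]=11  'babcbbba'
  #7 SA[7]=4  'bacbacbbabcbbba'
  #8 SA[8]=7  'bacbbabcbbba'
  #9 SA[9]=0  'bacbbacbacbbabcbbba'
  #10 SA[10]=16  'bba'
  #11 SA[11]=10  'bbabcbbba'
  #12 SA[12]=3  'bbacbacbbabcbbba'
  #13 SA[13]=15  'bbba'
  #14 SA[14]=13  'bcbbba'
  #15 SA[15]=6  'cbacbbabcbbba'
  #16 SA[16]=9  'cbbabcbbba'
  #17 SA[17]=2  'cbbacbacbbabcbbba'
  #18 SA[18]=14  'cbbba'

[18, 12, 5, 8, 1, 17, 11, 4, 7, 0, 16, 10, 3, 15, 13, 6, 9, 2, 14]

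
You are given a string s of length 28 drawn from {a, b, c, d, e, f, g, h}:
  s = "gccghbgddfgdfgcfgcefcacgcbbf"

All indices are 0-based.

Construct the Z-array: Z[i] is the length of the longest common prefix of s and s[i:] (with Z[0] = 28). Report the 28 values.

[28, 0, 0, 1, 0, 0, 1, 0, 0, 0, 1, 0, 0, 2, 0, 0, 2, 0, 0, 0, 0, 0, 0, 2, 0, 0, 0, 0]

Z[0]=28
i=1: fresh scan; Z[1]=0
i=2: fresh scan; Z[2]=0
i=3: fresh scan; Z[3]=1 scan→box=[3,4)
i=4: fresh scan; Z[4]=0
i=5: fresh scan; Z[5]=0
i=6: fresh scan; Z[6]=1 scan→box=[6,7)
i=7: fresh scan; Z[7]=0
i=8: fresh scan; Z[8]=0
i=9: fresh scan; Z[9]=0
i=10: fresh scan; Z[10]=1 scan→box=[10,11)
i=11: fresh scan; Z[11]=0
i=12: fresh scan; Z[12]=0
i=13: fresh scan; Z[13]=2 scan→box=[13,15)
i=14: min(r-i=1, Z[1]=0)=0; Z[14]=0
i=15: fresh scan; Z[15]=0
i=16: fresh scan; Z[16]=2 scan→box=[16,18)
i=17: min(r-i=1, Z[1]=0)=0; Z[17]=0
i=18: fresh scan; Z[18]=0
i=19: fresh scan; Z[19]=0
i=20: fresh scan; Z[20]=0
i=21: fresh scan; Z[21]=0
i=22: fresh scan; Z[22]=0
i=23: fresh scan; Z[23]=2 scan→box=[23,25)
i=24: min(r-i=1, Z[1]=0)=0; Z[24]=0
i=25: fresh scan; Z[25]=0
i=26: fresh scan; Z[26]=0
i=27: fresh scan; Z[27]=0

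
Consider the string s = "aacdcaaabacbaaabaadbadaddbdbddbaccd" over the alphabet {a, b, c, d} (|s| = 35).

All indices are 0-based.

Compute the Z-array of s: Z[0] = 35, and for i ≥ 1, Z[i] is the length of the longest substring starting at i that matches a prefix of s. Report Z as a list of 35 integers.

Z[0]=35
i=1: outside box; Z[1]=1 scan→box=[1,2)
i=2: outside box; Z[2]=0
i=3: outside box; Z[3]=0
i=4: outside box; Z[4]=0
i=5: outside box; Z[5]=2 scan→box=[5,7)
i=6: min(r-i=1, Z[1]=1)=1; Z[6]=2 scan→box=[6,8)
i=7: min(r-i=1, Z[1]=1)=1; Z[7]=1
i=8: outside box; Z[8]=0
i=9: outside box; Z[9]=1 scan→box=[9,10)
i=10: outside box; Z[10]=0
i=11: outside box; Z[11]=0
i=12: outside box; Z[12]=2 scan→box=[12,14)
i=13: min(r-i=1, Z[1]=1)=1; Z[13]=2 scan→box=[13,15)
i=14: min(r-i=1, Z[1]=1)=1; Z[14]=1
i=15: outside box; Z[15]=0
i=16: outside box; Z[16]=2 scan→box=[16,18)
i=17: min(r-i=1, Z[1]=1)=1; Z[17]=1
i=18: outside box; Z[18]=0
i=19: outside box; Z[19]=0
i=20: outside box; Z[20]=1 scan→box=[20,21)
i=21: outside box; Z[21]=0
i=22: outside box; Z[22]=1 scan→box=[22,23)
i=23: outside box; Z[23]=0
i=24: outside box; Z[24]=0
i=25: outside box; Z[25]=0
i=26: outside box; Z[26]=0
i=27: outside box; Z[27]=0
i=28: outside box; Z[28]=0
i=29: outside box; Z[29]=0
i=30: outside box; Z[30]=0
i=31: outside box; Z[31]=1 scan→box=[31,32)
i=32: outside box; Z[32]=0
i=33: outside box; Z[33]=0
i=34: outside box; Z[34]=0

[35, 1, 0, 0, 0, 2, 2, 1, 0, 1, 0, 0, 2, 2, 1, 0, 2, 1, 0, 0, 1, 0, 1, 0, 0, 0, 0, 0, 0, 0, 0, 1, 0, 0, 0]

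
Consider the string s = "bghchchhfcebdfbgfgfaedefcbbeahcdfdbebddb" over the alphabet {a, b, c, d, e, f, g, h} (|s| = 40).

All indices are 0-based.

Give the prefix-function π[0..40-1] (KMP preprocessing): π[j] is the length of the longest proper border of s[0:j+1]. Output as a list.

π[0] = 0
j=1 s[j]='g': π[1]=0 (border '')
j=2 s[j]='h': π[2]=0 (border '')
j=3 s[j]='c': π[3]=0 (border '')
j=4 s[j]='h': π[4]=0 (border '')
j=5 s[j]='c': π[5]=0 (border '')
j=6 s[j]='h': π[6]=0 (border '')
j=7 s[j]='h': π[7]=0 (border '')
j=8 s[j]='f': π[8]=0 (border '')
j=9 s[j]='c': π[9]=0 (border '')
j=10 s[j]='e': π[10]=0 (border '')
j=11 s[j]='b': π[11]=1 (border 'b')
j=12 s[j]='d': k: 1→0; π[12]=0 (border '')
j=13 s[j]='f': π[13]=0 (border '')
j=14 s[j]='b': π[14]=1 (border 'b')
j=15 s[j]='g': π[15]=2 (border 'bg')
j=16 s[j]='f': k: 2→0; π[16]=0 (border '')
j=17 s[j]='g': π[17]=0 (border '')
j=18 s[j]='f': π[18]=0 (border '')
j=19 s[j]='a': π[19]=0 (border '')
j=20 s[j]='e': π[20]=0 (border '')
j=21 s[j]='d': π[21]=0 (border '')
j=22 s[j]='e': π[22]=0 (border '')
j=23 s[j]='f': π[23]=0 (border '')
j=24 s[j]='c': π[24]=0 (border '')
j=25 s[j]='b': π[25]=1 (border 'b')
j=26 s[j]='b': k: 1→0; π[26]=1 (border 'b')
j=27 s[j]='e': k: 1→0; π[27]=0 (border '')
j=28 s[j]='a': π[28]=0 (border '')
j=29 s[j]='h': π[29]=0 (border '')
j=30 s[j]='c': π[30]=0 (border '')
j=31 s[j]='d': π[31]=0 (border '')
j=32 s[j]='f': π[32]=0 (border '')
j=33 s[j]='d': π[33]=0 (border '')
j=34 s[j]='b': π[34]=1 (border 'b')
j=35 s[j]='e': k: 1→0; π[35]=0 (border '')
j=36 s[j]='b': π[36]=1 (border 'b')
j=37 s[j]='d': k: 1→0; π[37]=0 (border '')
j=38 s[j]='d': π[38]=0 (border '')
j=39 s[j]='b': π[39]=1 (border 'b')

[0, 0, 0, 0, 0, 0, 0, 0, 0, 0, 0, 1, 0, 0, 1, 2, 0, 0, 0, 0, 0, 0, 0, 0, 0, 1, 1, 0, 0, 0, 0, 0, 0, 0, 1, 0, 1, 0, 0, 1]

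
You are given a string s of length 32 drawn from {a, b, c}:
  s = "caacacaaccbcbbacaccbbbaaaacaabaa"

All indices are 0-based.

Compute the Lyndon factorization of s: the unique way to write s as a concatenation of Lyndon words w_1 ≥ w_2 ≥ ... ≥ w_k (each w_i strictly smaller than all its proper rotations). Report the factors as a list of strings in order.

emit factor 1: 'c' (i=0, period=1)
emit factor 2: 'aacacaaccbcbbacaccbbb' (i=1, period=21)
emit factor 3: 'aaaacaab' (i=22, period=8)
emit factor 4: 'a' (i=30, period=1)
emit factor 5: 'a' (i=31, period=1)

["c", "aacacaaccbcbbacaccbbb", "aaaacaab", "a", "a"]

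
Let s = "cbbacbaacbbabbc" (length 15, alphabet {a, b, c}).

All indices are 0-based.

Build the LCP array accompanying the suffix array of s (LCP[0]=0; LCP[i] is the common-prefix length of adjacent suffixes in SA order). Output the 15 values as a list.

rank | idx | suffix
   0 |   6 | aacbbabbc
   1 |  11 | abbc
   2 |   3 | acbaacbbabbc
   3 |   7 | acbbabbc
   4 |   5 | baacbbabbc
   5 |  10 | babbc
   6 |   2 | bacbaacbbabbc
   7 |   9 | bbabbc
   8 |   1 | bbacbaacbbabbc
   9 |  12 | bbc
  10 |  13 | bc
  11 |  14 | c
  12 |   4 | cbaacbbabbc
  13 |   8 | cbbabbc
  14 |   0 | cbbacbaacbbabbc

SA = [6, 11, 3, 7, 5, 10, 2, 9, 1, 12, 13, 14, 4, 8, 0]
rank  pair      lcp
   1  s[6:],s[11:]  1  'a'
   2  s[11:],s[3:]  1  'a'
   3  s[3:],s[7:]  3  'acb'
   4  s[7:],s[5:]  0  ''
   5  s[5:],s[10:]  2  'ba'
   6  s[10:],s[2:]  2  'ba'
   7  s[2:],s[9:]  1  'b'
   8  s[9:],s[1:]  3  'bba'
   9  s[1:],s[12:]  2  'bb'
  10  s[12:],s[13:]  1  'b'
  11  s[13:],s[14:]  0  ''
  12  s[14:],s[4:]  1  'c'
  13  s[4:],s[8:]  2  'cb'
  14  s[8:],s[0:]  4  'cbba'

[0, 1, 1, 3, 0, 2, 2, 1, 3, 2, 1, 0, 1, 2, 4]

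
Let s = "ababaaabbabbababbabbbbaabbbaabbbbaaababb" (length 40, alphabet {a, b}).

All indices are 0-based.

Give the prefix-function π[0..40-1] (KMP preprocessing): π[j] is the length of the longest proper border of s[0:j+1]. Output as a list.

π[0] = 0
j=1 s[j]='b': π[1]=0 (border '')
j=2 s[j]='a': π[2]=1 (border 'a')
j=3 s[j]='b': π[3]=2 (border 'ab')
j=4 s[j]='a': π[4]=3 (border 'aba')
j=5 s[j]='a': k: 3→1→0; π[5]=1 (border 'a')
j=6 s[j]='a': k: 1→0; π[6]=1 (border 'a')
j=7 s[j]='b': π[7]=2 (border 'ab')
j=8 s[j]='b': k: 2→0; π[8]=0 (border '')
j=9 s[j]='a': π[9]=1 (border 'a')
j=10 s[j]='b': π[10]=2 (border 'ab')
j=11 s[j]='b': k: 2→0; π[11]=0 (border '')
j=12 s[j]='a': π[12]=1 (border 'a')
j=13 s[j]='b': π[13]=2 (border 'ab')
j=14 s[j]='a': π[14]=3 (border 'aba')
j=15 s[j]='b': π[15]=4 (border 'abab')
j=16 s[j]='b': k: 4→2→0; π[16]=0 (border '')
j=17 s[j]='a': π[17]=1 (border 'a')
j=18 s[j]='b': π[18]=2 (border 'ab')
j=19 s[j]='b': k: 2→0; π[19]=0 (border '')
j=20 s[j]='b': π[20]=0 (border '')
j=21 s[j]='b': π[21]=0 (border '')
j=22 s[j]='a': π[22]=1 (border 'a')
j=23 s[j]='a': k: 1→0; π[23]=1 (border 'a')
j=24 s[j]='b': π[24]=2 (border 'ab')
j=25 s[j]='b': k: 2→0; π[25]=0 (border '')
j=26 s[j]='b': π[26]=0 (border '')
j=27 s[j]='a': π[27]=1 (border 'a')
j=28 s[j]='a': k: 1→0; π[28]=1 (border 'a')
j=29 s[j]='b': π[29]=2 (border 'ab')
j=30 s[j]='b': k: 2→0; π[30]=0 (border '')
j=31 s[j]='b': π[31]=0 (border '')
j=32 s[j]='b': π[32]=0 (border '')
j=33 s[j]='a': π[33]=1 (border 'a')
j=34 s[j]='a': k: 1→0; π[34]=1 (border 'a')
j=35 s[j]='a': k: 1→0; π[35]=1 (border 'a')
j=36 s[j]='b': π[36]=2 (border 'ab')
j=37 s[j]='a': π[37]=3 (border 'aba')
j=38 s[j]='b': π[38]=4 (border 'abab')
j=39 s[j]='b': k: 4→2→0; π[39]=0 (border '')

[0, 0, 1, 2, 3, 1, 1, 2, 0, 1, 2, 0, 1, 2, 3, 4, 0, 1, 2, 0, 0, 0, 1, 1, 2, 0, 0, 1, 1, 2, 0, 0, 0, 1, 1, 1, 2, 3, 4, 0]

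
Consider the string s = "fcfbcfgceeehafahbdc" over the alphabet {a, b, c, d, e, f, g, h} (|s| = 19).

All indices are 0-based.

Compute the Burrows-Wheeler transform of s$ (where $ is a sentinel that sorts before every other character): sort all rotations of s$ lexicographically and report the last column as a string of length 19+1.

rank  rotation              last
    0  $fcfbcfgceeehafahbdc  c
    1  afahbdc$fcfbcfgceeeh  h
    2  ahbdc$fcfbcfgceeehaf  f
    3  bcfgceeehafahbdc$fcf  f
    4  bdc$fcfbcfgceeehafah  h
    5  c$fcfbcfgceeehafahbd  d
    6  ceeehafahbdc$fcfbcfg  g
    7  cfbcfgceeehafahbdc$f  f
    8  cfgceeehafahbdc$fcfb  b
    9  dc$fcfbcfgceeehafahb  b
   10  eeehafahbdc$fcfbcfgc  c
   11  eehafahbdc$fcfbcfgce  e
   12  ehafahbdc$fcfbcfgcee  e
   13  fahbdc$fcfbcfgceeeha  a
   14  fbcfgceeehafahbdc$fc  c
   15  fcfbcfgceeehafahbdc$  $
   16  fgceeehafahbdc$fcfbc  c
   17  gceeehafahbdc$fcfbcf  f
   18  hafahbdc$fcfbcfgceee  e
   19  hbdc$fcfbcfgceeehafa  a

chffhdgfbbceeac$cfea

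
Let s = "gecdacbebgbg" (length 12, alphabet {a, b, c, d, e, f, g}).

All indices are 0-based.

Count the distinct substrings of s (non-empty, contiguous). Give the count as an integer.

rank→(start, suffix):
  0 → (4, 'acbebgbg')
  1 → (6, 'bebgbg')
  2 → (10, 'bg')
  3 → (8, 'bgbg')
  4 → (5, 'cbebgbg')
  5 → (2, 'cdacbebgbg')
  6 → (3, 'dacbebgbg')
  7 → (7, 'ebgbg')
  8 → (1, 'ecdacbebgbg')
  9 → (11, 'g')
  10 → (9, 'gbg')
  11 → (0, 'gecdacbebgbg')

SA = [4, 6, 10, 8, 5, 2, 3, 7, 1, 11, 9, 0]
[i] adj suffixes → lcp
  [1] 4/6 → 0 ('')
  [2] 6/10 → 1 ('b')
  [3] 10/8 → 2 ('bg')
  [4] 8/5 → 0 ('')
  [5] 5/2 → 1 ('c')
  [6] 2/3 → 0 ('')
  [7] 3/7 → 0 ('')
  [8] 7/1 → 1 ('e')
  [9] 1/11 → 0 ('')
  [10] 11/9 → 1 ('g')
  [11] 9/0 → 1 ('g')

n(n+1)/2 = 12·13/2 = 78
Σ LCP = 0 + 0 + 1 + 2 + 0 + 1 + 0 + 0 + 1 + 0 + 1 + 1 = 7
distinct = 78 − 7 = 71

71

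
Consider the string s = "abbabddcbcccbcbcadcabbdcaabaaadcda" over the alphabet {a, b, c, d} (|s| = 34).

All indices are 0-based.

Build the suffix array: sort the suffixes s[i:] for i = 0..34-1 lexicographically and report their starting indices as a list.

[33, 27, 24, 28, 25, 0, 19, 3, 16, 29, 26, 2, 1, 20, 14, 12, 8, 21, 4, 23, 18, 15, 13, 11, 7, 10, 9, 31, 32, 22, 17, 6, 30, 5]

rank | idx | suffix
   0 |  33 | a
   1 |  27 | aaadcda
   2 |  24 | aabaaadcda
   3 |  28 | aadcda
   4 |  25 | abaaadcda
   5 |   0 | abbabddcbcccbcbcadcabbdcaabaaadcda
   6 |  19 | abbdcaabaaadcda
   7 |   3 | abddcbcccbcbcadcabbdcaabaaadcda
   8 |  16 | adcabbdcaabaaadcda
   9 |  29 | adcda
  10 |  26 | baaadcda
  11 |   2 | babddcbcccbcbcadcabbdcaabaaadcda
  12 |   1 | bbabddcbcccbcbcadcabbdcaabaaadcda
  13 |  20 | bbdcaabaaadcda
  14 |  14 | bcadcabbdcaabaaadcda
  15 |  12 | bcbcadcabbdcaabaaadcda
  16 |   8 | bcccbcbcadcabbdcaabaaadcda
  17 |  21 | bdcaabaaadcda
  18 |   4 | bddcbcccbcbcadcabbdcaabaaadcda
  19 |  23 | caabaaadcda
  20 |  18 | cabbdcaabaaadcda
  21 |  15 | cadcabbdcaabaaadcda
  22 |  13 | cbcadcabbdcaabaaadcda
  23 |  11 | cbcbcadcabbdcaabaaadcda
  24 |   7 | cbcccbcbcadcabbdcaabaaadcda
  25 |  10 | ccbcbcadcabbdcaabaaadcda
  26 |   9 | cccbcbcadcabbdcaabaaadcda
  27 |  31 | cda
  28 |  32 | da
  29 |  22 | dcaabaaadcda
  30 |  17 | dcabbdcaabaaadcda
  31 |   6 | dcbcccbcbcadcabbdcaabaaadcda
  32 |  30 | dcda
  33 |   5 | ddcbcccbcbcadcabbdcaabaaadcda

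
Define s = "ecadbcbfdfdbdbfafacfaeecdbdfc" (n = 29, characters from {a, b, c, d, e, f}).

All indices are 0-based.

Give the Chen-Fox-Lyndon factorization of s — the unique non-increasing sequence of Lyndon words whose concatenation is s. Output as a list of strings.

emit factor 1: 'e' (i=0, period=1)
emit factor 2: 'c' (i=1, period=1)
emit factor 3: 'adbcbfdfdbdbfaf' (i=2, period=15)
emit factor 4: 'acfaeecdbdfc' (i=17, period=12)

["e", "c", "adbcbfdfdbdbfaf", "acfaeecdbdfc"]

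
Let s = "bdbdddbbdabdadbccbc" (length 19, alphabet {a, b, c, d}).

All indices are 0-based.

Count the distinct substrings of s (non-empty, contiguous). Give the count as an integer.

rank→(start, suffix):
  0 → (9, 'abdadbccbc')
  1 → (12, 'adbccbc')
  2 → (6, 'bbdabdadbccbc')
  3 → (17, 'bc')
  4 → (14, 'bccbc')
  5 → (7, 'bdabdadbccbc')
  6 → (10, 'bdadbccbc')
  7 → (0, 'bdbdddbbdabdadbccbc')
  8 → (2, 'bdddbbdabdadbccbc')
  9 → (18, 'c')
  10 → (16, 'cbc')
  11 → (15, 'ccbc')
  12 → (8, 'dabdadbccbc')
  13 → (11, 'dadbccbc')
  14 → (5, 'dbbdabdadbccbc')
  15 → (13, 'dbccbc')
  16 → (1, 'dbdddbbdabdadbccbc')
  17 → (4, 'ddbbdabdadbccbc')
  18 → (3, 'dddbbdabdadbccbc')

SA = [9, 12, 6, 17, 14, 7, 10, 0, 2, 18, 16, 15, 8, 11, 5, 13, 1, 4, 3]
rank  pair      lcp
   1  s[9:],s[12:]  1  'a'
   2  s[12:],s[6:]  0  ''
   3  s[6:],s[17:]  1  'b'
   4  s[17:],s[14:]  2  'bc'
   5  s[14:],s[7:]  1  'b'
   6  s[7:],s[10:]  3  'bda'
   7  s[10:],s[0:]  2  'bd'
   8  s[0:],s[2:]  2  'bd'
   9  s[2:],s[18:]  0  ''
  10  s[18:],s[16:]  1  'c'
  11  s[16:],s[15:]  1  'c'
  12  s[15:],s[8:]  0  ''
  13  s[8:],s[11:]  2  'da'
  14  s[11:],s[5:]  1  'd'
  15  s[5:],s[13:]  2  'db'
  16  s[13:],s[1:]  2  'db'
  17  s[1:],s[4:]  1  'd'
  18  s[4:],s[3:]  2  'dd'

n(n+1)/2 = 19·20/2 = 190
Σ LCP = 0 + 1 + 0 + 1 + 2 + 1 + 3 + 2 + 2 + 0 + 1 + 1 + 0 + 2 + 1 + 2 + 2 + 1 + 2 = 24
distinct = 190 − 24 = 166

166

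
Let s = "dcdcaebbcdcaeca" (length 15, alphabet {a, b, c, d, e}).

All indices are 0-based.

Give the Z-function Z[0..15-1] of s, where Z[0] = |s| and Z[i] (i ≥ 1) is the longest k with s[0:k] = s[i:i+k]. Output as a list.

[15, 0, 2, 0, 0, 0, 0, 0, 0, 2, 0, 0, 0, 0, 0]

Z[0]=15
i=1: fresh scan; Z[1]=0
i=2: fresh scan; Z[2]=2 scan→box=[2,4)
i=3: min(r-i=1, Z[1]=0)=0; Z[3]=0
i=4: fresh scan; Z[4]=0
i=5: fresh scan; Z[5]=0
i=6: fresh scan; Z[6]=0
i=7: fresh scan; Z[7]=0
i=8: fresh scan; Z[8]=0
i=9: fresh scan; Z[9]=2 scan→box=[9,11)
i=10: min(r-i=1, Z[1]=0)=0; Z[10]=0
i=11: fresh scan; Z[11]=0
i=12: fresh scan; Z[12]=0
i=13: fresh scan; Z[13]=0
i=14: fresh scan; Z[14]=0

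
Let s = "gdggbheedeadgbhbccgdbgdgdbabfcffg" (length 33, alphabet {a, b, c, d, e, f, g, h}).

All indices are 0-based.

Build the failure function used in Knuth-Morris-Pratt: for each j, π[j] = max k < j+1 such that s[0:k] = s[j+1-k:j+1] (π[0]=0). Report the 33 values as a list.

[0, 0, 1, 1, 0, 0, 0, 0, 0, 0, 0, 0, 1, 0, 0, 0, 0, 0, 1, 2, 0, 1, 2, 3, 2, 0, 0, 0, 0, 0, 0, 0, 1]

π[0] = 0
j=1 s[j]='d': π[1]=0 (border '')
j=2 s[j]='g': π[2]=1 (border 'g')
j=3 s[j]='g': k: 1→0; π[3]=1 (border 'g')
j=4 s[j]='b': k: 1→0; π[4]=0 (border '')
j=5 s[j]='h': π[5]=0 (border '')
j=6 s[j]='e': π[6]=0 (border '')
j=7 s[j]='e': π[7]=0 (border '')
j=8 s[j]='d': π[8]=0 (border '')
j=9 s[j]='e': π[9]=0 (border '')
j=10 s[j]='a': π[10]=0 (border '')
j=11 s[j]='d': π[11]=0 (border '')
j=12 s[j]='g': π[12]=1 (border 'g')
j=13 s[j]='b': k: 1→0; π[13]=0 (border '')
j=14 s[j]='h': π[14]=0 (border '')
j=15 s[j]='b': π[15]=0 (border '')
j=16 s[j]='c': π[16]=0 (border '')
j=17 s[j]='c': π[17]=0 (border '')
j=18 s[j]='g': π[18]=1 (border 'g')
j=19 s[j]='d': π[19]=2 (border 'gd')
j=20 s[j]='b': k: 2→0; π[20]=0 (border '')
j=21 s[j]='g': π[21]=1 (border 'g')
j=22 s[j]='d': π[22]=2 (border 'gd')
j=23 s[j]='g': π[23]=3 (border 'gdg')
j=24 s[j]='d': k: 3→1; π[24]=2 (border 'gd')
j=25 s[j]='b': k: 2→0; π[25]=0 (border '')
j=26 s[j]='a': π[26]=0 (border '')
j=27 s[j]='b': π[27]=0 (border '')
j=28 s[j]='f': π[28]=0 (border '')
j=29 s[j]='c': π[29]=0 (border '')
j=30 s[j]='f': π[30]=0 (border '')
j=31 s[j]='f': π[31]=0 (border '')
j=32 s[j]='g': π[32]=1 (border 'g')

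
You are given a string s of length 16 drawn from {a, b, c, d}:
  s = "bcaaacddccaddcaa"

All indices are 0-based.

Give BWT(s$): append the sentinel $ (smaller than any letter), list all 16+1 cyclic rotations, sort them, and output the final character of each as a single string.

rank  rotation           last
    0  $bcaaacddccaddcaa  a
    1  a$bcaaacddccaddca  a
    2  aa$bcaaacddccaddc  c
    3  aaacddccaddcaa$bc  c
    4  aacddccaddcaa$bca  a
    5  acddccaddcaa$bcaa  a
    6  addcaa$bcaaacddcc  c
    7  bcaaacddccaddcaa$  $
    8  caa$bcaaacddccadd  d
    9  caaacddccaddcaa$b  b
   10  caddcaa$bcaaacddc  c
   11  ccaddcaa$bcaaacdd  d
   12  cddccaddcaa$bcaaa  a
   13  dcaa$bcaaacddccad  d
   14  dccaddcaa$bcaaacd  d
   15  ddcaa$bcaaacddcca  a
   16  ddccaddcaa$bcaaac  c

aaccaac$dbcdaddac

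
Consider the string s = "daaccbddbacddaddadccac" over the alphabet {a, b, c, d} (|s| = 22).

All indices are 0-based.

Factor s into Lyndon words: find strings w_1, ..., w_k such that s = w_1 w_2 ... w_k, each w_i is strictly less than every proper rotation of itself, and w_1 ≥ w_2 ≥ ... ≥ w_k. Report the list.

emit factor 1: 'd' (i=0, period=1)
emit factor 2: 'aaccbddbacddaddadccac' (i=1, period=21)

["d", "aaccbddbacddaddadccac"]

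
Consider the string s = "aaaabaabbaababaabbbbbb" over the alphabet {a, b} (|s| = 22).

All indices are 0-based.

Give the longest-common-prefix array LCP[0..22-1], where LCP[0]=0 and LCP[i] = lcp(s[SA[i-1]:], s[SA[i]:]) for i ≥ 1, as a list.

rank | idx | suffix
   0 |   0 | aaaabaabbaababaabbbbbb
   1 |   1 | aaabaabbaababaabbbbbb
   2 |   2 | aabaabbaababaabbbbbb
   3 |   9 | aababaabbbbbb
   4 |   5 | aabbaababaabbbbbb
   5 |  14 | aabbbbbb
   6 |   3 | abaabbaababaabbbbbb
   7 |  12 | abaabbbbbb
   8 |  10 | ababaabbbbbb
   9 |   6 | abbaababaabbbbbb
  10 |  15 | abbbbbb
  11 |  21 | b
  12 |   8 | baababaabbbbbb
  13 |   4 | baabbaababaabbbbbb
  14 |  13 | baabbbbbb
  15 |  11 | babaabbbbbb
  16 |  20 | bb
  17 |   7 | bbaababaabbbbbb
  18 |  19 | bbb
  19 |  18 | bbbb
  20 |  17 | bbbbb
  21 |  16 | bbbbbb

SA = [0, 1, 2, 9, 5, 14, 3, 12, 10, 6, 15, 21, 8, 4, 13, 11, 20, 7, 19, 18, 17, 16]
i: (SA[i-1],SA[i]) lcp shared
  1: (0,1) 3 'aaa'
  2: (1,2) 2 'aa'
  3: (2,9) 4 'aaba'
  4: (9,5) 3 'aab'
  5: (5,14) 4 'aabb'
  6: (14,3) 1 'a'
  7: (3,12) 6 'abaabb'
  8: (12,10) 3 'aba'
  9: (10,6) 2 'ab'
  10: (6,15) 3 'abb'
  11: (15,21) 0 ''
  12: (21,8) 1 'b'
  13: (8,4) 4 'baab'
  14: (4,13) 5 'baabb'
  15: (13,11) 2 'ba'
  16: (11,20) 1 'b'
  17: (20,7) 2 'bb'
  18: (7,19) 2 'bb'
  19: (19,18) 3 'bbb'
  20: (18,17) 4 'bbbb'
  21: (17,16) 5 'bbbbb'

[0, 3, 2, 4, 3, 4, 1, 6, 3, 2, 3, 0, 1, 4, 5, 2, 1, 2, 2, 3, 4, 5]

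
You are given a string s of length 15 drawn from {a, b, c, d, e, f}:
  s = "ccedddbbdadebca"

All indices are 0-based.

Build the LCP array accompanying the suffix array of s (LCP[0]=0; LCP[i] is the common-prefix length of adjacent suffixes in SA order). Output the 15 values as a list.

[0, 1, 0, 1, 1, 0, 1, 1, 0, 1, 1, 2, 1, 0, 1]

rank→(start, suffix):
  0 → (14, 'a')
  1 → (9, 'adebca')
  2 → (6, 'bbdadebca')
  3 → (12, 'bca')
  4 → (7, 'bdadebca')
  5 → (13, 'ca')
  6 → (0, 'ccedddbbdadebca')
  7 → (1, 'cedddbbdadebca')
  8 → (8, 'dadebca')
  9 → (5, 'dbbdadebca')
  10 → (4, 'ddbbdadebca')
  11 → (3, 'dddbbdadebca')
  12 → (10, 'debca')
  13 → (11, 'ebca')
  14 → (2, 'edddbbdadebca')

SA = [14, 9, 6, 12, 7, 13, 0, 1, 8, 5, 4, 3, 10, 11, 2]
[i] adj suffixes → lcp
  [1] 14/9 → 1 ('a')
  [2] 9/6 → 0 ('')
  [3] 6/12 → 1 ('b')
  [4] 12/7 → 1 ('b')
  [5] 7/13 → 0 ('')
  [6] 13/0 → 1 ('c')
  [7] 0/1 → 1 ('c')
  [8] 1/8 → 0 ('')
  [9] 8/5 → 1 ('d')
  [10] 5/4 → 1 ('d')
  [11] 4/3 → 2 ('dd')
  [12] 3/10 → 1 ('d')
  [13] 10/11 → 0 ('')
  [14] 11/2 → 1 ('e')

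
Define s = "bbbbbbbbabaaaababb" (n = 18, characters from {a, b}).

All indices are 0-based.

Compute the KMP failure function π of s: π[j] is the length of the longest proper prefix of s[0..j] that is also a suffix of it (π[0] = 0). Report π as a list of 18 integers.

π[0] = 0
j=1 s[j]='b': π[1]=1 (border 'b')
j=2 s[j]='b': π[2]=2 (border 'bb')
j=3 s[j]='b': π[3]=3 (border 'bbb')
j=4 s[j]='b': π[4]=4 (border 'bbbb')
j=5 s[j]='b': π[5]=5 (border 'bbbbb')
j=6 s[j]='b': π[6]=6 (border 'bbbbbb')
j=7 s[j]='b': π[7]=7 (border 'bbbbbbb')
j=8 s[j]='a': k: 7→6→5→4→3→2→1→0; π[8]=0 (border '')
j=9 s[j]='b': π[9]=1 (border 'b')
j=10 s[j]='a': k: 1→0; π[10]=0 (border '')
j=11 s[j]='a': π[11]=0 (border '')
j=12 s[j]='a': π[12]=0 (border '')
j=13 s[j]='a': π[13]=0 (border '')
j=14 s[j]='b': π[14]=1 (border 'b')
j=15 s[j]='a': k: 1→0; π[15]=0 (border '')
j=16 s[j]='b': π[16]=1 (border 'b')
j=17 s[j]='b': π[17]=2 (border 'bb')

[0, 1, 2, 3, 4, 5, 6, 7, 0, 1, 0, 0, 0, 0, 1, 0, 1, 2]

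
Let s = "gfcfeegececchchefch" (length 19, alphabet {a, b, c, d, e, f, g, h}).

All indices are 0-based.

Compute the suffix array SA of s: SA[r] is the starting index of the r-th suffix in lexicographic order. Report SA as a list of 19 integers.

[10, 8, 2, 17, 11, 13, 9, 7, 4, 15, 5, 1, 16, 3, 6, 0, 18, 12, 14]

rank→(start, suffix):
  0 → (10, 'cchchefch')
  1 → (8, 'cecchchefch')
  2 → (2, 'cfeegececchchefch')
  3 → (17, 'ch')
  4 → (11, 'chchefch')
  5 → (13, 'chefch')
  6 → (9, 'ecchchefch')
  7 → (7, 'ececchchefch')
  8 → (4, 'eegececchchefch')
  9 → (15, 'efch')
  10 → (5, 'egececchchefch')
  11 → (1, 'fcfeegececchchefch')
  12 → (16, 'fch')
  13 → (3, 'feegececchchefch')
  14 → (6, 'gececchchefch')
  15 → (0, 'gfcfeegececchchefch')
  16 → (18, 'h')
  17 → (12, 'hchefch')
  18 → (14, 'hefch')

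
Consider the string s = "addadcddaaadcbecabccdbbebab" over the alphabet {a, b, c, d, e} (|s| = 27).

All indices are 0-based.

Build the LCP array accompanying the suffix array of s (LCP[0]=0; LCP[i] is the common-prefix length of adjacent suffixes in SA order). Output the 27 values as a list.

sorted suffixes:
  #0 SA[0]=8  'aaadcbecabccdbbebab'
  #1 SA[1]=9  'aadcbecabccdbbebab'
  #2 SA[2]=25  'ab'
  #3 SA[3]=16  'abccdbbebab'
  #4 SA[4]=10  'adcbecabccdbbebab'
  #5 SA[5]=3  'adcddaaadcbecabccdbbebab'
  #6 SA[6]=0  'addadcddaaadcbecabccdbbebab'
  #7 SA[7]=26  'b'
  #8 SA[8]=24  'bab'
  #9 SA[9]=21  'bbebab'
  #10 SA[10]=17  'bccdbbebab'
  #11 SA[11]=22  'bebab'
  #12 SA[12]=13  'becabccdbbebab'
  #13 SA[13]=15  'cabccdbbebab'
  #14 SA[14]=12  'cbecabccdbbebab'
  #15 SA[15]=18  'ccdbbebab'
  #16 SA[16]=19  'cdbbebab'
  #17 SA[17]=5  'cddaaadcbecabccdbbebab'
  #18 SA[18]=7  'daaadcbecabccdbbebab'
  #19 SA[19]=2  'dadcddaaadcbecabccdbbebab'
  #20 SA[20]=20  'dbbebab'
  #21 SA[21]=11  'dcbecabccdbbebab'
  #22 SA[22]=4  'dcddaaadcbecabccdbbebab'
  #23 SA[23]=6  'ddaaadcbecabccdbbebab'
  #24 SA[24]=1  'ddadcddaaadcbecabccdbbebab'
  #25 SA[25]=23  'ebab'
  #26 SA[26]=14  'ecabccdbbebab'

SA = [8, 9, 25, 16, 10, 3, 0, 26, 24, 21, 17, 22, 13, 15, 12, 18, 19, 5, 7, 2, 20, 11, 4, 6, 1, 23, 14]
[i] adj suffixes → lcp
  [1] 8/9 → 2 ('aa')
  [2] 9/25 → 1 ('a')
  [3] 25/16 → 2 ('ab')
  [4] 16/10 → 1 ('a')
  [5] 10/3 → 3 ('adc')
  [6] 3/0 → 2 ('ad')
  [7] 0/26 → 0 ('')
  [8] 26/24 → 1 ('b')
  [9] 24/21 → 1 ('b')
  [10] 21/17 → 1 ('b')
  [11] 17/22 → 1 ('b')
  [12] 22/13 → 2 ('be')
  [13] 13/15 → 0 ('')
  [14] 15/12 → 1 ('c')
  [15] 12/18 → 1 ('c')
  [16] 18/19 → 1 ('c')
  [17] 19/5 → 2 ('cd')
  [18] 5/7 → 0 ('')
  [19] 7/2 → 2 ('da')
  [20] 2/20 → 1 ('d')
  [21] 20/11 → 1 ('d')
  [22] 11/4 → 2 ('dc')
  [23] 4/6 → 1 ('d')
  [24] 6/1 → 3 ('dda')
  [25] 1/23 → 0 ('')
  [26] 23/14 → 1 ('e')

[0, 2, 1, 2, 1, 3, 2, 0, 1, 1, 1, 1, 2, 0, 1, 1, 1, 2, 0, 2, 1, 1, 2, 1, 3, 0, 1]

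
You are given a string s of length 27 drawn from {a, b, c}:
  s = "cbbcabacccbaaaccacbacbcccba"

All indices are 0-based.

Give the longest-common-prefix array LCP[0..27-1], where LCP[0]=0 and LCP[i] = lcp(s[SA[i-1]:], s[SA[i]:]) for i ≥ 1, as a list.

sorted suffixes:
  #0 SA[0]=26  'a'
  #1 SA[1]=11  'aaaccacbacbcccba'
  #2 SA[2]=12  'aaccacbacbcccba'
  #3 SA[3]=4  'abacccbaaaccacbacbcccba'
  #4 SA[4]=16  'acbacbcccba'
  #5 SA[5]=19  'acbcccba'
  #6 SA[6]=13  'accacbacbcccba'
  #7 SA[7]=6  'acccbaaaccacbacbcccba'
  #8 SA[8]=25  'ba'
  #9 SA[9]=10  'baaaccacbacbcccba'
  #10 SA[10]=18  'bacbcccba'
  #11 SA[11]=5  'bacccbaaaccacbacbcccba'
  #12 SA[12]=1  'bbcabacccbaaaccacbacbcccba'
  #13 SA[13]=2  'bcabacccbaaaccacbacbcccba'
  #14 SA[14]=21  'bcccba'
  #15 SA[15]=3  'cabacccbaaaccacbacbcccba'
  #16 SA[16]=15  'cacbacbcccba'
  #17 SA[17]=24  'cba'
  #18 SA[18]=9  'cbaaaccacbacbcccba'
  #19 SA[19]=17  'cbacbcccba'
  #20 SA[20]=0  'cbbcabacccbaaaccacbacbcccba'
  #21 SA[21]=20  'cbcccba'
  #22 SA[22]=14  'ccacbacbcccba'
  #23 SA[23]=23  'ccba'
  #24 SA[24]=8  'ccbaaaccacbacbcccba'
  #25 SA[25]=22  'cccba'
  #26 SA[26]=7  'cccbaaaccacbacbcccba'

SA = [26, 11, 12, 4, 16, 19, 13, 6, 25, 10, 18, 5, 1, 2, 21, 3, 15, 24, 9, 17, 0, 20, 14, 23, 8, 22, 7]
i: (SA[i-1],SA[i]) lcp shared
  1: (26,11) 1 'a'
  2: (11,12) 2 'aa'
  3: (12,4) 1 'a'
  4: (4,16) 1 'a'
  5: (16,19) 3 'acb'
  6: (19,13) 2 'ac'
  7: (13,6) 3 'acc'
  8: (6,25) 0 ''
  9: (25,10) 2 'ba'
  10: (10,18) 2 'ba'
  11: (18,5) 3 'bac'
  12: (5,1) 1 'b'
  13: (1,2) 1 'b'
  14: (2,21) 2 'bc'
  15: (21,3) 0 ''
  16: (3,15) 2 'ca'
  17: (15,24) 1 'c'
  18: (24,9) 3 'cba'
  19: (9,17) 3 'cba'
  20: (17,0) 2 'cb'
  21: (0,20) 2 'cb'
  22: (20,14) 1 'c'
  23: (14,23) 2 'cc'
  24: (23,8) 4 'ccba'
  25: (8,22) 2 'cc'
  26: (22,7) 5 'cccba'

[0, 1, 2, 1, 1, 3, 2, 3, 0, 2, 2, 3, 1, 1, 2, 0, 2, 1, 3, 3, 2, 2, 1, 2, 4, 2, 5]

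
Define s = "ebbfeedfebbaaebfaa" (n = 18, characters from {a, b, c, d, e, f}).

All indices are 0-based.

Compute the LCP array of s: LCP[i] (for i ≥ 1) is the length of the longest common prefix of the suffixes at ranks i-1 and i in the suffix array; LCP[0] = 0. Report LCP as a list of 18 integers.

[0, 1, 2, 1, 0, 1, 2, 1, 2, 0, 0, 3, 2, 1, 1, 0, 1, 2]

sorted suffixes:
  #0 SA[0]=17  'a'
  #1 SA[1]=16  'aa'
  #2 SA[2]=11  'aaebfaa'
  #3 SA[3]=12  'aebfaa'
  #4 SA[4]=10  'baaebfaa'
  #5 SA[5]=9  'bbaaebfaa'
  #6 SA[6]=1  'bbfeedfebbaaebfaa'
  #7 SA[7]=14  'bfaa'
  #8 SA[8]=2  'bfeedfebbaaebfaa'
  #9 SA[9]=6  'dfebbaaebfaa'
  #10 SA[10]=8  'ebbaaebfaa'
  #11 SA[11]=0  'ebbfeedfebbaaebfaa'
  #12 SA[12]=13  'ebfaa'
  #13 SA[13]=5  'edfebbaaebfaa'
  #14 SA[14]=4  'eedfebbaaebfaa'
  #15 SA[15]=15  'faa'
  #16 SA[16]=7  'febbaaebfaa'
  #17 SA[17]=3  'feedfebbaaebfaa'

SA = [17, 16, 11, 12, 10, 9, 1, 14, 2, 6, 8, 0, 13, 5, 4, 15, 7, 3]
rank  pair      lcp
   1  s[17:],s[16:]  1  'a'
   2  s[16:],s[11:]  2  'aa'
   3  s[11:],s[12:]  1  'a'
   4  s[12:],s[10:]  0  ''
   5  s[10:],s[9:]  1  'b'
   6  s[9:],s[1:]  2  'bb'
   7  s[1:],s[14:]  1  'b'
   8  s[14:],s[2:]  2  'bf'
   9  s[2:],s[6:]  0  ''
  10  s[6:],s[8:]  0  ''
  11  s[8:],s[0:]  3  'ebb'
  12  s[0:],s[13:]  2  'eb'
  13  s[13:],s[5:]  1  'e'
  14  s[5:],s[4:]  1  'e'
  15  s[4:],s[15:]  0  ''
  16  s[15:],s[7:]  1  'f'
  17  s[7:],s[3:]  2  'fe'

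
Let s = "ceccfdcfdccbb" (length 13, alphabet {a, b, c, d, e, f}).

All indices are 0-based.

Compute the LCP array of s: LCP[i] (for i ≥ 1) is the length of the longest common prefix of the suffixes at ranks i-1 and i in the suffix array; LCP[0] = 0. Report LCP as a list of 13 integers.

rank | idx | suffix
   0 |  12 | b
   1 |  11 | bb
   2 |  10 | cbb
   3 |   9 | ccbb
   4 |   2 | ccfdcfdccbb
   5 |   0 | ceccfdcfdccbb
   6 |   6 | cfdccbb
   7 |   3 | cfdcfdccbb
   8 |   8 | dccbb
   9 |   5 | dcfdccbb
  10 |   1 | eccfdcfdccbb
  11 |   7 | fdccbb
  12 |   4 | fdcfdccbb

SA = [12, 11, 10, 9, 2, 0, 6, 3, 8, 5, 1, 7, 4]
[i] adj suffixes → lcp
  [1] 12/11 → 1 ('b')
  [2] 11/10 → 0 ('')
  [3] 10/9 → 1 ('c')
  [4] 9/2 → 2 ('cc')
  [5] 2/0 → 1 ('c')
  [6] 0/6 → 1 ('c')
  [7] 6/3 → 4 ('cfdc')
  [8] 3/8 → 0 ('')
  [9] 8/5 → 2 ('dc')
  [10] 5/1 → 0 ('')
  [11] 1/7 → 0 ('')
  [12] 7/4 → 3 ('fdc')

[0, 1, 0, 1, 2, 1, 1, 4, 0, 2, 0, 0, 3]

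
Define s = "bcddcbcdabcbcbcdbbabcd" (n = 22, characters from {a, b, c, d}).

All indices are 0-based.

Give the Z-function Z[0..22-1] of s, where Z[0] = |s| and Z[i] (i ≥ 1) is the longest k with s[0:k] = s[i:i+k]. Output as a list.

[22, 0, 0, 0, 0, 3, 0, 0, 0, 2, 0, 2, 0, 3, 0, 0, 1, 1, 0, 3, 0, 0]

Z[0]=22
i=1: i≥r, start 0; Z[1]=0
i=2: i≥r, start 0; Z[2]=0
i=3: i≥r, start 0; Z[3]=0
i=4: i≥r, start 0; Z[4]=0
i=5: i≥r, start 0; Z[5]=3 grow→box=[5,8)
i=6: min(r-i=2, Z[1]=0)=0; Z[6]=0
i=7: min(r-i=1, Z[2]=0)=0; Z[7]=0
i=8: i≥r, start 0; Z[8]=0
i=9: i≥r, start 0; Z[9]=2 grow→box=[9,11)
i=10: min(r-i=1, Z[1]=0)=0; Z[10]=0
i=11: i≥r, start 0; Z[11]=2 grow→box=[11,13)
i=12: min(r-i=1, Z[1]=0)=0; Z[12]=0
i=13: i≥r, start 0; Z[13]=3 grow→box=[13,16)
i=14: min(r-i=2, Z[1]=0)=0; Z[14]=0
i=15: min(r-i=1, Z[2]=0)=0; Z[15]=0
i=16: i≥r, start 0; Z[16]=1 grow→box=[16,17)
i=17: i≥r, start 0; Z[17]=1 grow→box=[17,18)
i=18: i≥r, start 0; Z[18]=0
i=19: i≥r, start 0; Z[19]=3 grow→box=[19,22)
i=20: min(r-i=2, Z[1]=0)=0; Z[20]=0
i=21: min(r-i=1, Z[2]=0)=0; Z[21]=0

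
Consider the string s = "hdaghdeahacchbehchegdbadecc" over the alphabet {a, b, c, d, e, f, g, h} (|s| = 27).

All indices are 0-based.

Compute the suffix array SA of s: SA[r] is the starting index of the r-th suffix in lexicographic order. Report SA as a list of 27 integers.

sorted suffixes:
  #0 SA[0]=9  'acchbehchegdbadecc'
  #1 SA[1]=22  'adecc'
  #2 SA[2]=2  'aghdeahacchbehchegdbadecc'
  #3 SA[3]=7  'ahacchbehchegdbadecc'
  #4 SA[4]=21  'badecc'
  #5 SA[5]=13  'behchegdbadecc'
  #6 SA[6]=26  'c'
  #7 SA[7]=25  'cc'
  #8 SA[8]=10  'cchbehchegdbadecc'
  #9 SA[9]=11  'chbehchegdbadecc'
  #10 SA[10]=16  'chegdbadecc'
  #11 SA[11]=1  'daghdeahacchbehchegdbadecc'
  #12 SA[12]=20  'dbadecc'
  #13 SA[13]=5  'deahacchbehchegdbadecc'
  #14 SA[14]=23  'decc'
  #15 SA[15]=6  'eahacchbehchegdbadecc'
  #16 SA[16]=24  'ecc'
  #17 SA[17]=18  'egdbadecc'
  #18 SA[18]=14  'ehchegdbadecc'
  #19 SA[19]=19  'gdbadecc'
  #20 SA[20]=3  'ghdeahacchbehchegdbadecc'
  #21 SA[21]=8  'hacchbehchegdbadecc'
  #22 SA[22]=12  'hbehchegdbadecc'
  #23 SA[23]=15  'hchegdbadecc'
  #24 SA[24]=0  'hdaghdeahacchbehchegdbadecc'
  #25 SA[25]=4  'hdeahacchbehchegdbadecc'
  #26 SA[26]=17  'hegdbadecc'

[9, 22, 2, 7, 21, 13, 26, 25, 10, 11, 16, 1, 20, 5, 23, 6, 24, 18, 14, 19, 3, 8, 12, 15, 0, 4, 17]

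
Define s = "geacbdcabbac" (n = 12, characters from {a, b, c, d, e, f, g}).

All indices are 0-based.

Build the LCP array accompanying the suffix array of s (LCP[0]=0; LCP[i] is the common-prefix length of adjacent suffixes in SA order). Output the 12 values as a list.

[0, 1, 2, 0, 1, 1, 0, 1, 1, 0, 0, 0]

rank→(start, suffix):
  0 → (7, 'abbac')
  1 → (10, 'ac')
  2 → (2, 'acbdcabbac')
  3 → (9, 'bac')
  4 → (8, 'bbac')
  5 → (4, 'bdcabbac')
  6 → (11, 'c')
  7 → (6, 'cabbac')
  8 → (3, 'cbdcabbac')
  9 → (5, 'dcabbac')
  10 → (1, 'eacbdcabbac')
  11 → (0, 'geacbdcabbac')

SA = [7, 10, 2, 9, 8, 4, 11, 6, 3, 5, 1, 0]
i: (SA[i-1],SA[i]) lcp shared
  1: (7,10) 1 'a'
  2: (10,2) 2 'ac'
  3: (2,9) 0 ''
  4: (9,8) 1 'b'
  5: (8,4) 1 'b'
  6: (4,11) 0 ''
  7: (11,6) 1 'c'
  8: (6,3) 1 'c'
  9: (3,5) 0 ''
  10: (5,1) 0 ''
  11: (1,0) 0 ''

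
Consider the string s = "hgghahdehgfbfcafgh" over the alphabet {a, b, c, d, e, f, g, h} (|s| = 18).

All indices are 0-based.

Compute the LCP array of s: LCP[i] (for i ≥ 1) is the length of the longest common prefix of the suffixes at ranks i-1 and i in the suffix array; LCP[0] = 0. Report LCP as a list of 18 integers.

[0, 1, 0, 0, 0, 0, 0, 1, 1, 0, 1, 1, 2, 0, 1, 1, 1, 2]

sorted suffixes:
  #0 SA[0]=14  'afgh'
  #1 SA[1]=4  'ahdehgfbfcafgh'
  #2 SA[2]=11  'bfcafgh'
  #3 SA[3]=13  'cafgh'
  #4 SA[4]=6  'dehgfbfcafgh'
  #5 SA[5]=7  'ehgfbfcafgh'
  #6 SA[6]=10  'fbfcafgh'
  #7 SA[7]=12  'fcafgh'
  #8 SA[8]=15  'fgh'
  #9 SA[9]=9  'gfbfcafgh'
  #10 SA[10]=1  'gghahdehgfbfcafgh'
  #11 SA[11]=16  'gh'
  #12 SA[12]=2  'ghahdehgfbfcafgh'
  #13 SA[13]=17  'h'
  #14 SA[14]=3  'hahdehgfbfcafgh'
  #15 SA[15]=5  'hdehgfbfcafgh'
  #16 SA[16]=8  'hgfbfcafgh'
  #17 SA[17]=0  'hgghahdehgfbfcafgh'

SA = [14, 4, 11, 13, 6, 7, 10, 12, 15, 9, 1, 16, 2, 17, 3, 5, 8, 0]
[i] adj suffixes → lcp
  [1] 14/4 → 1 ('a')
  [2] 4/11 → 0 ('')
  [3] 11/13 → 0 ('')
  [4] 13/6 → 0 ('')
  [5] 6/7 → 0 ('')
  [6] 7/10 → 0 ('')
  [7] 10/12 → 1 ('f')
  [8] 12/15 → 1 ('f')
  [9] 15/9 → 0 ('')
  [10] 9/1 → 1 ('g')
  [11] 1/16 → 1 ('g')
  [12] 16/2 → 2 ('gh')
  [13] 2/17 → 0 ('')
  [14] 17/3 → 1 ('h')
  [15] 3/5 → 1 ('h')
  [16] 5/8 → 1 ('h')
  [17] 8/0 → 2 ('hg')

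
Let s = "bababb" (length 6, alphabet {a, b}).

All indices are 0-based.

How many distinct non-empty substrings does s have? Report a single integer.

14

rank | idx | suffix
   0 |   1 | ababb
   1 |   3 | abb
   2 |   5 | b
   3 |   0 | bababb
   4 |   2 | babb
   5 |   4 | bb

SA = [1, 3, 5, 0, 2, 4]
rank  pair      lcp
   1  s[1:],s[3:]  2  'ab'
   2  s[3:],s[5:]  0  ''
   3  s[5:],s[0:]  1  'b'
   4  s[0:],s[2:]  3  'bab'
   5  s[2:],s[4:]  1  'b'

n(n+1)/2 = 6·7/2 = 21
Σ LCP = 0 + 2 + 0 + 1 + 3 + 1 = 7
distinct = 21 − 7 = 14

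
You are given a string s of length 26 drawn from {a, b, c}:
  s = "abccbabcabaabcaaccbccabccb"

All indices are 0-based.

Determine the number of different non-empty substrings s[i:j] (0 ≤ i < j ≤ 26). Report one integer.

298

sorted suffixes:
  #0 SA[0]=10  'aabcaaccbccabccb'
  #1 SA[1]=14  'aaccbccabccb'
  #2 SA[2]=8  'abaabcaaccbccabccb'
  #3 SA[3]=11  'abcaaccbccabccb'
  #4 SA[4]=5  'abcabaabcaaccbccabccb'
  #5 SA[5]=21  'abccb'
  #6 SA[6]=0  'abccbabcabaabcaaccbccabccb'
  #7 SA[7]=15  'accbccabccb'
  #8 SA[8]=25  'b'
  #9 SA[9]=9  'baabcaaccbccabccb'
  #10 SA[10]=4  'babcabaabcaaccbccabccb'
  #11 SA[11]=12  'bcaaccbccabccb'
  #12 SA[12]=6  'bcabaabcaaccbccabccb'
  #13 SA[13]=18  'bccabccb'
  #14 SA[14]=22  'bccb'
  #15 SA[15]=1  'bccbabcabaabcaaccbccabccb'
  #16 SA[16]=13  'caaccbccabccb'
  #17 SA[17]=7  'cabaabcaaccbccabccb'
  #18 SA[18]=20  'cabccb'
  #19 SA[19]=24  'cb'
  #20 SA[20]=3  'cbabcabaabcaaccbccabccb'
  #21 SA[21]=17  'cbccabccb'
  #22 SA[22]=19  'ccabccb'
  #23 SA[23]=23  'ccb'
  #24 SA[24]=2  'ccbabcabaabcaaccbccabccb'
  #25 SA[25]=16  'ccbccabccb'

SA = [10, 14, 8, 11, 5, 21, 0, 15, 25, 9, 4, 12, 6, 18, 22, 1, 13, 7, 20, 24, 3, 17, 19, 23, 2, 16]
[i] adj suffixes → lcp
  [1] 10/14 → 2 ('aa')
  [2] 14/8 → 1 ('a')
  [3] 8/11 → 2 ('ab')
  [4] 11/5 → 4 ('abca')
  [5] 5/21 → 3 ('abc')
  [6] 21/0 → 5 ('abccb')
  [7] 0/15 → 1 ('a')
  [8] 15/25 → 0 ('')
  [9] 25/9 → 1 ('b')
  [10] 9/4 → 2 ('ba')
  [11] 4/12 → 1 ('b')
  [12] 12/6 → 3 ('bca')
  [13] 6/18 → 2 ('bc')
  [14] 18/22 → 3 ('bcc')
  [15] 22/1 → 4 ('bccb')
  [16] 1/13 → 0 ('')
  [17] 13/7 → 2 ('ca')
  [18] 7/20 → 3 ('cab')
  [19] 20/24 → 1 ('c')
  [20] 24/3 → 2 ('cb')
  [21] 3/17 → 2 ('cb')
  [22] 17/19 → 1 ('c')
  [23] 19/23 → 2 ('cc')
  [24] 23/2 → 3 ('ccb')
  [25] 2/16 → 3 ('ccb')

n(n+1)/2 = 26·27/2 = 351
Σ LCP = 0 + 2 + 1 + 2 + 4 + 3 + 5 + 1 + 0 + 1 + 2 + 1 + 3 + 2 + 3 + 4 + 0 + 2 + 3 + 1 + 2 + 2 + 1 + 2 + 3 + 3 = 53
distinct = 351 − 53 = 298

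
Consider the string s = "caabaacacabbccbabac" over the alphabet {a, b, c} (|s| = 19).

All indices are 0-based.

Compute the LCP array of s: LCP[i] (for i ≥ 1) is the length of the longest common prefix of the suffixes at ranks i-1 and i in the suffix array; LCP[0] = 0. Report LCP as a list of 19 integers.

sorted suffixes:
  #0 SA[0]=1  'aabaacacabbccbabac'
  #1 SA[1]=4  'aacacabbccbabac'
  #2 SA[2]=2  'abaacacabbccbabac'
  #3 SA[3]=15  'abac'
  #4 SA[4]=9  'abbccbabac'
  #5 SA[5]=17  'ac'
  #6 SA[6]=7  'acabbccbabac'
  #7 SA[7]=5  'acacabbccbabac'
  #8 SA[8]=3  'baacacabbccbabac'
  #9 SA[9]=14  'babac'
  #10 SA[10]=16  'bac'
  #11 SA[11]=10  'bbccbabac'
  #12 SA[12]=11  'bccbabac'
  #13 SA[13]=18  'c'
  #14 SA[14]=0  'caabaacacabbccbabac'
  #15 SA[15]=8  'cabbccbabac'
  #16 SA[16]=6  'cacabbccbabac'
  #17 SA[17]=13  'cbabac'
  #18 SA[18]=12  'ccbabac'

SA = [1, 4, 2, 15, 9, 17, 7, 5, 3, 14, 16, 10, 11, 18, 0, 8, 6, 13, 12]
i: (SA[i-1],SA[i]) lcp shared
  1: (1,4) 2 'aa'
  2: (4,2) 1 'a'
  3: (2,15) 3 'aba'
  4: (15,9) 2 'ab'
  5: (9,17) 1 'a'
  6: (17,7) 2 'ac'
  7: (7,5) 3 'aca'
  8: (5,3) 0 ''
  9: (3,14) 2 'ba'
  10: (14,16) 2 'ba'
  11: (16,10) 1 'b'
  12: (10,11) 1 'b'
  13: (11,18) 0 ''
  14: (18,0) 1 'c'
  15: (0,8) 2 'ca'
  16: (8,6) 2 'ca'
  17: (6,13) 1 'c'
  18: (13,12) 1 'c'

[0, 2, 1, 3, 2, 1, 2, 3, 0, 2, 2, 1, 1, 0, 1, 2, 2, 1, 1]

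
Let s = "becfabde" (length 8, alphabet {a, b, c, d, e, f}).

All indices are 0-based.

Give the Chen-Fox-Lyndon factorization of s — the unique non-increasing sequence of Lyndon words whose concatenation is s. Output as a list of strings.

emit factor 1: 'becf' (i=0, period=4)
emit factor 2: 'abde' (i=4, period=4)

["becf", "abde"]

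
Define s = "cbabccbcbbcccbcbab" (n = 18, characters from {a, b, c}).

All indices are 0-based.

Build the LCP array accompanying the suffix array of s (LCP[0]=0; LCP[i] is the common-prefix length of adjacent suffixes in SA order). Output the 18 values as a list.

[0, 2, 0, 1, 3, 1, 1, 3, 2, 3, 0, 4, 2, 2, 4, 1, 5, 2]

rank→(start, suffix):
  0 → (16, 'ab')
  1 → (2, 'abccbcbbcccbcbab')
  2 → (17, 'b')
  3 → (15, 'bab')
  4 → (1, 'babccbcbbcccbcbab')
  5 → (8, 'bbcccbcbab')
  6 → (13, 'bcbab')
  7 → (6, 'bcbbcccbcbab')
  8 → (3, 'bccbcbbcccbcbab')
  9 → (9, 'bcccbcbab')
  10 → (14, 'cbab')
  11 → (0, 'cbabccbcbbcccbcbab')
  12 → (7, 'cbbcccbcbab')
  13 → (12, 'cbcbab')
  14 → (5, 'cbcbbcccbcbab')
  15 → (11, 'ccbcbab')
  16 → (4, 'ccbcbbcccbcbab')
  17 → (10, 'cccbcbab')

SA = [16, 2, 17, 15, 1, 8, 13, 6, 3, 9, 14, 0, 7, 12, 5, 11, 4, 10]
[i] adj suffixes → lcp
  [1] 16/2 → 2 ('ab')
  [2] 2/17 → 0 ('')
  [3] 17/15 → 1 ('b')
  [4] 15/1 → 3 ('bab')
  [5] 1/8 → 1 ('b')
  [6] 8/13 → 1 ('b')
  [7] 13/6 → 3 ('bcb')
  [8] 6/3 → 2 ('bc')
  [9] 3/9 → 3 ('bcc')
  [10] 9/14 → 0 ('')
  [11] 14/0 → 4 ('cbab')
  [12] 0/7 → 2 ('cb')
  [13] 7/12 → 2 ('cb')
  [14] 12/5 → 4 ('cbcb')
  [15] 5/11 → 1 ('c')
  [16] 11/4 → 5 ('ccbcb')
  [17] 4/10 → 2 ('cc')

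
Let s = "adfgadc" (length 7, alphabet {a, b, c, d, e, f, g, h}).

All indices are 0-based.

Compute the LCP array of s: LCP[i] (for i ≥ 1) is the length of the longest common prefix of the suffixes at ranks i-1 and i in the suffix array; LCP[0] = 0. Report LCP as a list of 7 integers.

[0, 2, 0, 0, 1, 0, 0]

rank | idx | suffix
   0 |   4 | adc
   1 |   0 | adfgadc
   2 |   6 | c
   3 |   5 | dc
   4 |   1 | dfgadc
   5 |   2 | fgadc
   6 |   3 | gadc

SA = [4, 0, 6, 5, 1, 2, 3]
[i] adj suffixes → lcp
  [1] 4/0 → 2 ('ad')
  [2] 0/6 → 0 ('')
  [3] 6/5 → 0 ('')
  [4] 5/1 → 1 ('d')
  [5] 1/2 → 0 ('')
  [6] 2/3 → 0 ('')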